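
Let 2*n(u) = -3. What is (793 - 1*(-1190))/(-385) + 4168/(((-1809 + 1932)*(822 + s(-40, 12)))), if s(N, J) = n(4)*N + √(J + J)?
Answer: -1046230463/204652525 - 2084*√6/23920425 ≈ -5.1124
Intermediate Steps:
n(u) = -3/2 (n(u) = (½)*(-3) = -3/2)
s(N, J) = -3*N/2 + √2*√J (s(N, J) = -3*N/2 + √(J + J) = -3*N/2 + √(2*J) = -3*N/2 + √2*√J)
(793 - 1*(-1190))/(-385) + 4168/(((-1809 + 1932)*(822 + s(-40, 12)))) = (793 - 1*(-1190))/(-385) + 4168/(((-1809 + 1932)*(822 + (-3/2*(-40) + √2*√12)))) = (793 + 1190)*(-1/385) + 4168/((123*(822 + (60 + √2*(2*√3))))) = 1983*(-1/385) + 4168/((123*(822 + (60 + 2*√6)))) = -1983/385 + 4168/((123*(882 + 2*√6))) = -1983/385 + 4168/(108486 + 246*√6)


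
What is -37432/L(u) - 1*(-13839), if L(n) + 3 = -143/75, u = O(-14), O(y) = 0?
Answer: 987519/46 ≈ 21468.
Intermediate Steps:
u = 0
L(n) = -368/75 (L(n) = -3 - 143/75 = -368/75)
-37432/L(u) - 1*(-13839) = -37432/(-368/75) - 1*(-13839) = -37432*(-75/368) + 13839 = 350925/46 + 13839 = 987519/46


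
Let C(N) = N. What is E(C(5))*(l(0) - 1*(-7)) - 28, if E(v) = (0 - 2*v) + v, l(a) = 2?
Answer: -73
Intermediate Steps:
E(v) = -v (E(v) = -2*v + v = -v)
E(C(5))*(l(0) - 1*(-7)) - 28 = (-1*5)*(2 - 1*(-7)) - 28 = -5*(2 + 7) - 28 = -5*9 - 28 = -45 - 28 = -73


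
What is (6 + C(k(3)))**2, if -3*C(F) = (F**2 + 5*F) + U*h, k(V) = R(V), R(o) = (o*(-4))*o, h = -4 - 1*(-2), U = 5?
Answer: 1183744/9 ≈ 1.3153e+5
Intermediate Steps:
h = -2 (h = -4 + 2 = -2)
R(o) = -4*o**2 (R(o) = (-4*o)*o = -4*o**2)
k(V) = -4*V**2
C(F) = 10/3 - 5*F/3 - F**2/3 (C(F) = -((F**2 + 5*F) + 5*(-2))/3 = -((F**2 + 5*F) - 10)/3 = -(-10 + F**2 + 5*F)/3 = 10/3 - 5*F/3 - F**2/3)
(6 + C(k(3)))**2 = (6 + (10/3 - (-20)*3**2/3 - (-4*3**2)**2/3))**2 = (6 + (10/3 - (-20)*9/3 - (-4*9)**2/3))**2 = (6 + (10/3 - 5/3*(-36) - 1/3*(-36)**2))**2 = (6 + (10/3 + 60 - 1/3*1296))**2 = (6 + (10/3 + 60 - 432))**2 = (6 - 1106/3)**2 = (-1088/3)**2 = 1183744/9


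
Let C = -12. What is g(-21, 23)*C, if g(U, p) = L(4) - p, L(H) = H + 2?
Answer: 204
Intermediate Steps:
L(H) = 2 + H
g(U, p) = 6 - p (g(U, p) = (2 + 4) - p = 6 - p)
g(-21, 23)*C = (6 - 1*23)*(-12) = (6 - 23)*(-12) = -17*(-12) = 204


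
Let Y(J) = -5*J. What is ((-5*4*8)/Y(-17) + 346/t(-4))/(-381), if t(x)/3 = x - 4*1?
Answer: 3325/77724 ≈ 0.042780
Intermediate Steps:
t(x) = -12 + 3*x (t(x) = 3*(x - 4*1) = 3*(x - 4) = 3*(-4 + x) = -12 + 3*x)
((-5*4*8)/Y(-17) + 346/t(-4))/(-381) = ((-5*4*8)/((-5*(-17))) + 346/(-12 + 3*(-4)))/(-381) = (-20*8/85 + 346/(-12 - 12))*(-1/381) = (-160*1/85 + 346/(-24))*(-1/381) = (-32/17 + 346*(-1/24))*(-1/381) = (-32/17 - 173/12)*(-1/381) = -3325/204*(-1/381) = 3325/77724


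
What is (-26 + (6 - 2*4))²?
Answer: 784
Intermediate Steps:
(-26 + (6 - 2*4))² = (-26 + (6 - 8))² = (-26 - 2)² = (-28)² = 784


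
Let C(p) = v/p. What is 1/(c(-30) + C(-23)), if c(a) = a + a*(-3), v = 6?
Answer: 23/1374 ≈ 0.016739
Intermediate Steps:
c(a) = -2*a (c(a) = a - 3*a = -2*a)
C(p) = 6/p
1/(c(-30) + C(-23)) = 1/(-2*(-30) + 6/(-23)) = 1/(60 + 6*(-1/23)) = 1/(60 - 6/23) = 1/(1374/23) = 23/1374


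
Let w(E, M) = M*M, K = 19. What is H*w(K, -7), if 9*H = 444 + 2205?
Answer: 43267/3 ≈ 14422.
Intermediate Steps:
w(E, M) = M**2
H = 883/3 (H = (444 + 2205)/9 = (1/9)*2649 = 883/3 ≈ 294.33)
H*w(K, -7) = (883/3)*(-7)**2 = (883/3)*49 = 43267/3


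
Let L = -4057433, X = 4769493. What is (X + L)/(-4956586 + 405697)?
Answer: -712060/4550889 ≈ -0.15647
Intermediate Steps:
(X + L)/(-4956586 + 405697) = (4769493 - 4057433)/(-4956586 + 405697) = 712060/(-4550889) = 712060*(-1/4550889) = -712060/4550889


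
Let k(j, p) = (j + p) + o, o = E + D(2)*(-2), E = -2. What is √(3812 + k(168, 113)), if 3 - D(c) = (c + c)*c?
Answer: √4101 ≈ 64.039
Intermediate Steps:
D(c) = 3 - 2*c² (D(c) = 3 - (c + c)*c = 3 - 2*c*c = 3 - 2*c²)
o = 8 (o = -2 + (3 - 2*2²)*(-2) = -2 + (3 - 2*4)*(-2) = -2 + (3 - 8)*(-2) = -2 - 5*(-2) = -2 + 10 = 8)
k(j, p) = 8 + j + p (k(j, p) = (j + p) + 8 = 8 + j + p)
√(3812 + k(168, 113)) = √(3812 + (8 + 168 + 113)) = √(3812 + 289) = √4101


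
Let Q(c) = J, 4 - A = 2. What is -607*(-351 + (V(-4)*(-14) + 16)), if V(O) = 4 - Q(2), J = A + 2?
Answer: 203345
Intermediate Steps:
A = 2 (A = 4 - 1*2 = 4 - 2 = 2)
J = 4 (J = 2 + 2 = 4)
Q(c) = 4
V(O) = 0 (V(O) = 4 - 1*4 = 4 - 4 = 0)
-607*(-351 + (V(-4)*(-14) + 16)) = -607*(-351 + (0*(-14) + 16)) = -607*(-351 + (0 + 16)) = -607*(-351 + 16) = -607*(-335) = 203345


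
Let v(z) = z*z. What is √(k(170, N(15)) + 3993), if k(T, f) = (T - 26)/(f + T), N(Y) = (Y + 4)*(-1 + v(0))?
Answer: √91066137/151 ≈ 63.198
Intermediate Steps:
v(z) = z²
N(Y) = -4 - Y (N(Y) = (Y + 4)*(-1 + 0²) = (4 + Y)*(-1 + 0) = (4 + Y)*(-1) = -4 - Y)
k(T, f) = (-26 + T)/(T + f)
√(k(170, N(15)) + 3993) = √((-26 + 170)/(170 + (-4 - 1*15)) + 3993) = √(144/(170 + (-4 - 15)) + 3993) = √(144/(170 - 19) + 3993) = √(144/151 + 3993) = √(603087/151) = √91066137/151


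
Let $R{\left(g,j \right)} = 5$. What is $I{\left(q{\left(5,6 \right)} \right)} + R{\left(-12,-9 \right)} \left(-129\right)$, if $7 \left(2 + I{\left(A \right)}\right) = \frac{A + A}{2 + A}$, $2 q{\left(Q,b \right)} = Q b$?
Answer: $- \frac{76963}{119} \approx -646.75$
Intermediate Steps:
$q{\left(Q,b \right)} = \frac{Q b}{2}$
$I{\left(A \right)} = -2 + \frac{2 A}{7 \left(2 + A\right)}$ ($I{\left(A \right)} = -2 + \frac{\left(A + A\right) \frac{1}{2 + A}}{7} = -2 + \frac{2 A \frac{1}{2 + A}}{7} = -2 + \frac{2 A}{7 \left(2 + A\right)}$)
$I{\left(q{\left(5,6 \right)} \right)} + R{\left(-12,-9 \right)} \left(-129\right) = \frac{4 \left(-7 - 3 \cdot \frac{1}{2} \cdot 5 \cdot 6\right)}{7 \left(2 + \frac{1}{2} \cdot 5 \cdot 6\right)} + 5 \left(-129\right) = \frac{4 \left(-7 - 45\right)}{7 \left(2 + 15\right)} - 645 = \frac{4 \left(-7 - 45\right)}{7 \cdot 17} - 645 = \frac{4}{7} \cdot \frac{1}{17} \left(-52\right) - 645 = - \frac{208}{119} - 645 = - \frac{76963}{119}$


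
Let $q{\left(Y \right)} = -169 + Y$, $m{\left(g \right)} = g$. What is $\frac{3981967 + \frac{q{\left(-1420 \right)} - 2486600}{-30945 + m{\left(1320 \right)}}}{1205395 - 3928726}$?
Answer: $- \frac{117968260564}{80678680875} \approx -1.4622$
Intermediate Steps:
$\frac{3981967 + \frac{q{\left(-1420 \right)} - 2486600}{-30945 + m{\left(1320 \right)}}}{1205395 - 3928726} = \frac{3981967 + \frac{\left(-169 - 1420\right) - 2486600}{-30945 + 1320}}{1205395 - 3928726} = \frac{3981967 + \frac{-1589 - 2486600}{-29625}}{-2723331} = \left(3981967 - - \frac{2488189}{29625}\right) \left(- \frac{1}{2723331}\right) = \left(3981967 + \frac{2488189}{29625}\right) \left(- \frac{1}{2723331}\right) = \frac{117968260564}{29625} \left(- \frac{1}{2723331}\right) = - \frac{117968260564}{80678680875}$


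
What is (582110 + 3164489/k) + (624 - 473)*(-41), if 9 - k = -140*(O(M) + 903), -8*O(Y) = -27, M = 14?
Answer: 146176298935/253803 ≈ 5.7594e+5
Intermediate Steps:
O(Y) = 27/8 (O(Y) = -⅛*(-27) = 27/8)
k = 253803/2 (k = 9 - (-140)*(27/8 + 903) = 9 - (-140)*7251/8 = 9 - 1*(-253785/2) = 9 + 253785/2 = 253803/2 ≈ 1.2690e+5)
(582110 + 3164489/k) + (624 - 473)*(-41) = (582110 + 3164489/(253803/2)) + (624 - 473)*(-41) = (582110 + 3164489*(2/253803)) + 151*(-41) = (582110 + 6328978/253803) - 6191 = 147747593308/253803 - 6191 = 146176298935/253803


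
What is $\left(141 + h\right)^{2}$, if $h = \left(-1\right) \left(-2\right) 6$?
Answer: $23409$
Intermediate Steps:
$h = 12$ ($h = 2 \cdot 6 = 12$)
$\left(141 + h\right)^{2} = \left(141 + 12\right)^{2} = 153^{2} = 23409$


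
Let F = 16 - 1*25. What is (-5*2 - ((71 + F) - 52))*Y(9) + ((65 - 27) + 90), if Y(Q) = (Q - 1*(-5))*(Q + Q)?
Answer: -4912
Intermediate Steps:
F = -9 (F = 16 - 25 = -9)
Y(Q) = 2*Q*(5 + Q) (Y(Q) = (Q + 5)*(2*Q) = (5 + Q)*(2*Q) = 2*Q*(5 + Q))
(-5*2 - ((71 + F) - 52))*Y(9) + ((65 - 27) + 90) = (-5*2 - ((71 - 9) - 52))*(2*9*(5 + 9)) + ((65 - 27) + 90) = (-10 - (62 - 52))*(2*9*14) + (38 + 90) = (-10 - 1*10)*252 + 128 = (-10 - 10)*252 + 128 = -20*252 + 128 = -5040 + 128 = -4912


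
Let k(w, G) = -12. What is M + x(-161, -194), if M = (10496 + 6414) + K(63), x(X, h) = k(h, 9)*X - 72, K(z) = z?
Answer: 18833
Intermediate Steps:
x(X, h) = -72 - 12*X (x(X, h) = -12*X - 72 = -72 - 12*X)
M = 16973 (M = (10496 + 6414) + 63 = 16910 + 63 = 16973)
M + x(-161, -194) = 16973 + (-72 - 12*(-161)) = 16973 + (-72 + 1932) = 16973 + 1860 = 18833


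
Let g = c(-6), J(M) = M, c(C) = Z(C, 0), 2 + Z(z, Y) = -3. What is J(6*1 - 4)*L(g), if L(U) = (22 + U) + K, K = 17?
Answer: 68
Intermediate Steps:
Z(z, Y) = -5 (Z(z, Y) = -2 - 3 = -5)
c(C) = -5
g = -5
L(U) = 39 + U (L(U) = (22 + U) + 17 = 39 + U)
J(6*1 - 4)*L(g) = (6*1 - 4)*(39 - 5) = (6 - 4)*34 = 2*34 = 68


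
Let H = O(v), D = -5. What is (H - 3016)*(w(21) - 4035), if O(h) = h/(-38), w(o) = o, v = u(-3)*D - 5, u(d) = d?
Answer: 230038326/19 ≈ 1.2107e+7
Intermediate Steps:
v = 10 (v = -3*(-5) - 5 = 15 - 5 = 10)
O(h) = -h/38 (O(h) = h*(-1/38) = -h/38)
H = -5/19 (H = -1/38*10 = -5/19 ≈ -0.26316)
(H - 3016)*(w(21) - 4035) = (-5/19 - 3016)*(21 - 4035) = -57309/19*(-4014) = 230038326/19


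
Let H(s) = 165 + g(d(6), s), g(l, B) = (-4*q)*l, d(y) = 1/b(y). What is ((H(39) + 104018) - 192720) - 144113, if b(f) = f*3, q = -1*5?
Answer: -2093840/9 ≈ -2.3265e+5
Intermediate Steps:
q = -5
b(f) = 3*f
d(y) = 1/(3*y)
g(l, B) = 20*l (g(l, B) = (-4*(-5))*l = 20*l)
H(s) = 1495/9 (H(s) = 165 + 20*((1/3)/6) = 165 + 20*((1/3)*(1/6)) = 165 + 20*(1/18) = 165 + 10/9 = 1495/9)
((H(39) + 104018) - 192720) - 144113 = ((1495/9 + 104018) - 192720) - 144113 = (937657/9 - 192720) - 144113 = -796823/9 - 144113 = -2093840/9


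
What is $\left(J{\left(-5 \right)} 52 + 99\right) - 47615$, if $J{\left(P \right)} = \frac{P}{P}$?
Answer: $-47464$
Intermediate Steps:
$J{\left(P \right)} = 1$
$\left(J{\left(-5 \right)} 52 + 99\right) - 47615 = \left(1 \cdot 52 + 99\right) - 47615 = \left(52 + 99\right) - 47615 = 151 - 47615 = -47464$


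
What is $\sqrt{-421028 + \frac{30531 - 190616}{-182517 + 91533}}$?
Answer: $\frac{i \sqrt{871323094268382}}{45492} \approx 648.87 i$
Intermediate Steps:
$\sqrt{-421028 + \frac{30531 - 190616}{-182517 + 91533}} = \sqrt{-421028 - \frac{160085}{-90984}} = \sqrt{-421028 - - \frac{160085}{90984}} = \sqrt{-421028 + \frac{160085}{90984}} = \sqrt{- \frac{38306651467}{90984}} = \frac{i \sqrt{871323094268382}}{45492}$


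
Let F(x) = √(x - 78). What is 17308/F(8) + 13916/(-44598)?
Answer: -6958/22299 - 8654*I*√70/35 ≈ -0.31203 - 2068.7*I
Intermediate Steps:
F(x) = √(-78 + x)
17308/F(8) + 13916/(-44598) = 17308/(√(-78 + 8)) + 13916/(-44598) = 17308/(√(-70)) + 13916*(-1/44598) = 17308/((I*√70)) - 6958/22299 = 17308*(-I*√70/70) - 6958/22299 = -8654*I*√70/35 - 6958/22299 = -6958/22299 - 8654*I*√70/35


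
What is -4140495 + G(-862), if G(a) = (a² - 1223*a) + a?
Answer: -2344087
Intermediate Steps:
G(a) = a² - 1222*a
-4140495 + G(-862) = -4140495 - 862*(-1222 - 862) = -4140495 - 862*(-2084) = -4140495 + 1796408 = -2344087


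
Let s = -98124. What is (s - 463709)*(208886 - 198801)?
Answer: -5666085805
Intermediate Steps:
(s - 463709)*(208886 - 198801) = (-98124 - 463709)*(208886 - 198801) = -561833*10085 = -5666085805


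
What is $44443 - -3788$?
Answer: $48231$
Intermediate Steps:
$44443 - -3788 = 44443 + \left(-16122 + 19910\right) = 44443 + 3788 = 48231$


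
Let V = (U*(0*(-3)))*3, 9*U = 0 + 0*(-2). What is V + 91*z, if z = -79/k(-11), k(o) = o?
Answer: 7189/11 ≈ 653.54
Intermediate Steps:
U = 0 (U = (0 + 0*(-2))/9 = (0 + 0)/9 = (⅑)*0 = 0)
z = 79/11 (z = -79/(-11) = -79*(-1/11) = 79/11 ≈ 7.1818)
V = 0 (V = (0*(0*(-3)))*3 = (0*0)*3 = 0*3 = 0)
V + 91*z = 0 + 91*(79/11) = 0 + 7189/11 = 7189/11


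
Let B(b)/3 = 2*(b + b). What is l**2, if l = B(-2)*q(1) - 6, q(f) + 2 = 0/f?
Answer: 1764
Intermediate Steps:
B(b) = 12*b (B(b) = 3*(2*(b + b)) = 3*(2*(2*b)) = 3*(4*b) = 12*b)
q(f) = -2 (q(f) = -2 + 0/f = -2 + 0 = -2)
l = 42 (l = (12*(-2))*(-2) - 6 = -24*(-2) - 6 = 48 - 6 = 42)
l**2 = 42**2 = 1764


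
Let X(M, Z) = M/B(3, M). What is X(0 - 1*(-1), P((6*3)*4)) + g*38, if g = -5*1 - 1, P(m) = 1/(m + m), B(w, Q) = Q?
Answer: -227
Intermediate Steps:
P(m) = 1/(2*m)
g = -6 (g = -5 - 1 = -6)
X(M, Z) = 1 (X(M, Z) = M/M = 1)
X(0 - 1*(-1), P((6*3)*4)) + g*38 = 1 - 6*38 = 1 - 228 = -227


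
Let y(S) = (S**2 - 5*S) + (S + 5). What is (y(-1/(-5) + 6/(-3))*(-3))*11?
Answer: -12738/25 ≈ -509.52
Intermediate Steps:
y(S) = 5 + S**2 - 4*S (y(S) = (S**2 - 5*S) + (5 + S) = 5 + S**2 - 4*S)
(y(-1/(-5) + 6/(-3))*(-3))*11 = ((5 + (-1/(-5) + 6/(-3))**2 - 4*(-1/(-5) + 6/(-3)))*(-3))*11 = ((5 + (-1*(-1/5) + 6*(-1/3))**2 - 4*(-1*(-1/5) + 6*(-1/3)))*(-3))*11 = ((5 + (1/5 - 2)**2 - 4*(1/5 - 2))*(-3))*11 = ((5 + (-9/5)**2 - 4*(-9/5))*(-3))*11 = ((5 + 81/25 + 36/5)*(-3))*11 = ((386/25)*(-3))*11 = -1158/25*11 = -12738/25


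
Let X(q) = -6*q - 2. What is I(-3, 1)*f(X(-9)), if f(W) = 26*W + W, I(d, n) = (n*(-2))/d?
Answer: 936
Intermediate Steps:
X(q) = -2 - 6*q
I(d, n) = -2*n/d (I(d, n) = (-2*n)/d = -2*n/d)
f(W) = 27*W
I(-3, 1)*f(X(-9)) = (-2*1/(-3))*(27*(-2 - 6*(-9))) = (-2*1*(-1/3))*(27*(-2 + 54)) = 2*(27*52)/3 = (2/3)*1404 = 936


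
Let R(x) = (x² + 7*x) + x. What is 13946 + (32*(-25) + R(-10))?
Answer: 13166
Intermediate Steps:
R(x) = x² + 8*x
13946 + (32*(-25) + R(-10)) = 13946 + (32*(-25) - 10*(8 - 10)) = 13946 + (-800 - 10*(-2)) = 13946 + (-800 + 20) = 13946 - 780 = 13166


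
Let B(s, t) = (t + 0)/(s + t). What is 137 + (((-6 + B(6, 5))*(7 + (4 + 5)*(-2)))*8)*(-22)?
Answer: -10599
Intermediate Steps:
B(s, t) = t/(s + t)
137 + (((-6 + B(6, 5))*(7 + (4 + 5)*(-2)))*8)*(-22) = 137 + (((-6 + 5/(6 + 5))*(7 + (4 + 5)*(-2)))*8)*(-22) = 137 + (((-6 + 5/11)*(7 + 9*(-2)))*8)*(-22) = 137 + (((-6 + 5*(1/11))*(7 - 18))*8)*(-22) = 137 + (((-6 + 5/11)*(-11))*8)*(-22) = 137 + (-61/11*(-11)*8)*(-22) = 137 + (61*8)*(-22) = 137 + 488*(-22) = 137 - 10736 = -10599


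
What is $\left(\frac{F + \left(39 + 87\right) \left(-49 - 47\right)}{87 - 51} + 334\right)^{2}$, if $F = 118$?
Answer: $\frac{529}{324} \approx 1.6327$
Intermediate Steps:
$\left(\frac{F + \left(39 + 87\right) \left(-49 - 47\right)}{87 - 51} + 334\right)^{2} = \left(\frac{118 + \left(39 + 87\right) \left(-49 - 47\right)}{87 - 51} + 334\right)^{2} = \left(\frac{118 + 126 \left(-96\right)}{36} + 334\right)^{2} = \left(\left(118 - 12096\right) \frac{1}{36} + 334\right)^{2} = \left(\left(-11978\right) \frac{1}{36} + 334\right)^{2} = \left(- \frac{5989}{18} + 334\right)^{2} = \left(\frac{23}{18}\right)^{2} = \frac{529}{324}$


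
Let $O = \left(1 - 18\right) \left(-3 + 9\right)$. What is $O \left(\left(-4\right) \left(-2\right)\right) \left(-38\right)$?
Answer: $31008$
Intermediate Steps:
$O = -102$ ($O = \left(-17\right) 6 = -102$)
$O \left(\left(-4\right) \left(-2\right)\right) \left(-38\right) = - 102 \left(\left(-4\right) \left(-2\right)\right) \left(-38\right) = \left(-102\right) 8 \left(-38\right) = \left(-816\right) \left(-38\right) = 31008$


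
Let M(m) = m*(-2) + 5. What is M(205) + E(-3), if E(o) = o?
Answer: -408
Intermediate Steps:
M(m) = 5 - 2*m (M(m) = -2*m + 5 = 5 - 2*m)
M(205) + E(-3) = (5 - 2*205) - 3 = (5 - 410) - 3 = -405 - 3 = -408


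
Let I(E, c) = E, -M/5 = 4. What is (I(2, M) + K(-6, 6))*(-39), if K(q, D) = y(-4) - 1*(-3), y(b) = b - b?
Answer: -195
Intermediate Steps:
y(b) = 0
K(q, D) = 3 (K(q, D) = 0 - 1*(-3) = 0 + 3 = 3)
M = -20 (M = -5*4 = -20)
(I(2, M) + K(-6, 6))*(-39) = (2 + 3)*(-39) = 5*(-39) = -195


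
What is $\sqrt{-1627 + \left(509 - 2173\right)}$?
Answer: $i \sqrt{3291} \approx 57.367 i$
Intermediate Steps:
$\sqrt{-1627 + \left(509 - 2173\right)} = \sqrt{-1627 - 1664} = \sqrt{-3291} = i \sqrt{3291}$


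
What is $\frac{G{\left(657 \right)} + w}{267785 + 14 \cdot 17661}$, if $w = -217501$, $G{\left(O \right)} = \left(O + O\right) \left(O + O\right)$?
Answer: $\frac{215585}{73577} \approx 2.9301$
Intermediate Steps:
$G{\left(O \right)} = 4 O^{2}$ ($G{\left(O \right)} = 2 O 2 O = 4 O^{2}$)
$\frac{G{\left(657 \right)} + w}{267785 + 14 \cdot 17661} = \frac{4 \cdot 657^{2} - 217501}{267785 + 14 \cdot 17661} = \frac{4 \cdot 431649 - 217501}{267785 + 247254} = \frac{1726596 - 217501}{515039} = 1509095 \cdot \frac{1}{515039} = \frac{215585}{73577}$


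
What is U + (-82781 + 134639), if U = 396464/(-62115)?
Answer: 3220763206/62115 ≈ 51852.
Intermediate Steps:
U = -396464/62115 (U = 396464*(-1/62115) = -396464/62115 ≈ -6.3827)
U + (-82781 + 134639) = -396464/62115 + (-82781 + 134639) = -396464/62115 + 51858 = 3220763206/62115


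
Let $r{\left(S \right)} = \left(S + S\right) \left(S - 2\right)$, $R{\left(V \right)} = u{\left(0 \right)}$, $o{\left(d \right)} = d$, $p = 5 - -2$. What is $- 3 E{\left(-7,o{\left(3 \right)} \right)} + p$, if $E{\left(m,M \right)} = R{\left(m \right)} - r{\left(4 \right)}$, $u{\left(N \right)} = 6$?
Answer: $37$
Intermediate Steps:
$p = 7$ ($p = 5 + 2 = 7$)
$R{\left(V \right)} = 6$
$r{\left(S \right)} = 2 S \left(-2 + S\right)$
$E{\left(m,M \right)} = -10$ ($E{\left(m,M \right)} = 6 - 2 \cdot 4 \left(-2 + 4\right) = 6 - 2 \cdot 4 \cdot 2 = 6 - 16 = -10$)
$- 3 E{\left(-7,o{\left(3 \right)} \right)} + p = \left(-3\right) \left(-10\right) + 7 = 30 + 7 = 37$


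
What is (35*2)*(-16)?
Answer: -1120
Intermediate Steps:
(35*2)*(-16) = 70*(-16) = -1120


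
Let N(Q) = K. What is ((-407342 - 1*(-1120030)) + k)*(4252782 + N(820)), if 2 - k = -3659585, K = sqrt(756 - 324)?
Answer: 18594332419050 + 52467300*sqrt(3) ≈ 1.8594e+13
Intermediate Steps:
K = 12*sqrt(3) (K = sqrt(432) = 12*sqrt(3) ≈ 20.785)
k = 3659587 (k = 2 - 1*(-3659585) = 2 + 3659585 = 3659587)
N(Q) = 12*sqrt(3)
((-407342 - 1*(-1120030)) + k)*(4252782 + N(820)) = ((-407342 - 1*(-1120030)) + 3659587)*(4252782 + 12*sqrt(3)) = ((-407342 + 1120030) + 3659587)*(4252782 + 12*sqrt(3)) = (712688 + 3659587)*(4252782 + 12*sqrt(3)) = 4372275*(4252782 + 12*sqrt(3)) = 18594332419050 + 52467300*sqrt(3)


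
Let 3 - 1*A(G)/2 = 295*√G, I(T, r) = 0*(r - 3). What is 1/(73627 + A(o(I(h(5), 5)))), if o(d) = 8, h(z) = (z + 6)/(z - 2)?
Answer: 73633/5419033889 + 1180*√2/5419033889 ≈ 1.3896e-5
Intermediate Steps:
h(z) = (6 + z)/(-2 + z)
I(T, r) = 0 (I(T, r) = 0*(-3 + r) = 0)
A(G) = 6 - 590*√G
1/(73627 + A(o(I(h(5), 5)))) = 1/(73627 + (6 - 1180*√2)) = 1/(73633 - 1180*√2)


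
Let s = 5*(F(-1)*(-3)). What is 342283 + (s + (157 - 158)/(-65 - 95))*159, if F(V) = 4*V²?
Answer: 53239039/160 ≈ 3.3274e+5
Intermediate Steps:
s = -60 (s = 5*((4*(-1)²)*(-3)) = 5*((4*1)*(-3)) = 5*(4*(-3)) = 5*(-12) = -60)
342283 + (s + (157 - 158)/(-65 - 95))*159 = 342283 + (-60 + (157 - 158)/(-65 - 95))*159 = 342283 + (-60 - 1/(-160))*159 = 342283 + (-60 - 1*(-1/160))*159 = 342283 + (-60 + 1/160)*159 = 342283 - 9599/160*159 = 342283 - 1526241/160 = 53239039/160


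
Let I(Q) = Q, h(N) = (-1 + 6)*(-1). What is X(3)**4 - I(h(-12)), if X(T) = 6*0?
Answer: 5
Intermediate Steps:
X(T) = 0
h(N) = -5 (h(N) = 5*(-1) = -5)
X(3)**4 - I(h(-12)) = 0**4 - 1*(-5) = 0 + 5 = 5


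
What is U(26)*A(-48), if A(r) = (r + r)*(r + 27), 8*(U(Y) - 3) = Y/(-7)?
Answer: 5112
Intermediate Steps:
U(Y) = 3 - Y/56 (U(Y) = 3 + (Y/(-7))/8 = 3 + (Y*(-⅐))/8 = 3 + (-Y/7)/8 = 3 - Y/56)
A(r) = 2*r*(27 + r) (A(r) = (2*r)*(27 + r) = 2*r*(27 + r))
U(26)*A(-48) = (3 - 1/56*26)*(2*(-48)*(27 - 48)) = (3 - 13/28)*(2*(-48)*(-21)) = (71/28)*2016 = 5112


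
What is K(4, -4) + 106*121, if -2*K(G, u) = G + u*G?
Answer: 12832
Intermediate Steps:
K(G, u) = -G/2 - G*u/2 (K(G, u) = -(G + u*G)/2 = -(G + G*u)/2 = -G/2 - G*u/2)
K(4, -4) + 106*121 = -½*4*(1 - 4) + 106*121 = -½*4*(-3) + 12826 = 6 + 12826 = 12832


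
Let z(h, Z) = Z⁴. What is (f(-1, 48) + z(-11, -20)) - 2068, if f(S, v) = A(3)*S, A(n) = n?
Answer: 157929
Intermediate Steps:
f(S, v) = 3*S
(f(-1, 48) + z(-11, -20)) - 2068 = (3*(-1) + (-20)⁴) - 2068 = (-3 + 160000) - 2068 = 159997 - 2068 = 157929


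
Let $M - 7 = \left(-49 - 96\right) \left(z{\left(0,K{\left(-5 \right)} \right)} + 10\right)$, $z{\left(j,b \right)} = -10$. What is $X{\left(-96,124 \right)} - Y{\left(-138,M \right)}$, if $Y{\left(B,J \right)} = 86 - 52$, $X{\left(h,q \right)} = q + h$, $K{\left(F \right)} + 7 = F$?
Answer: $-6$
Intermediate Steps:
$K{\left(F \right)} = -7 + F$
$X{\left(h,q \right)} = h + q$
$M = 7$ ($M = 7 + \left(-49 - 96\right) \left(-10 + 10\right) = 7 - 0 = 7 + 0 = 7$)
$Y{\left(B,J \right)} = 34$
$X{\left(-96,124 \right)} - Y{\left(-138,M \right)} = \left(-96 + 124\right) - 34 = 28 - 34 = -6$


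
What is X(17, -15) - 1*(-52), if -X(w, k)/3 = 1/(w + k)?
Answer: 101/2 ≈ 50.500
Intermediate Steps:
X(w, k) = -3/(k + w) (X(w, k) = -3/(w + k) = -3/(k + w))
X(17, -15) - 1*(-52) = -3/(-15 + 17) - 1*(-52) = -3/2 + 52 = 101/2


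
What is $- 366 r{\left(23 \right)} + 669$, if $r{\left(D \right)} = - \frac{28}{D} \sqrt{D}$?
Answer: $669 + \frac{10248 \sqrt{23}}{23} \approx 2805.9$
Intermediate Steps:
$r{\left(D \right)} = - \frac{28}{\sqrt{D}}$
$- 366 r{\left(23 \right)} + 669 = - 366 \left(- \frac{28}{\sqrt{23}}\right) + 669 = - 366 \left(- 28 \frac{\sqrt{23}}{23}\right) + 669 = - 366 \left(- \frac{28 \sqrt{23}}{23}\right) + 669 = \frac{10248 \sqrt{23}}{23} + 669 = 669 + \frac{10248 \sqrt{23}}{23}$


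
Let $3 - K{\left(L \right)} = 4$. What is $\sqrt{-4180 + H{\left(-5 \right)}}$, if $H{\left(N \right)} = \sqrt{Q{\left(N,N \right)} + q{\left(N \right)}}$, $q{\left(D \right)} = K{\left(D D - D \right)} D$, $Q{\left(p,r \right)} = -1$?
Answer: $i \sqrt{4178} \approx 64.637 i$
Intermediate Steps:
$K{\left(L \right)} = -1$ ($K{\left(L \right)} = 3 - 4 = -1$)
$q{\left(D \right)} = - D$
$H{\left(N \right)} = \sqrt{-1 - N}$
$\sqrt{-4180 + H{\left(-5 \right)}} = \sqrt{-4180 + \sqrt{-1 - -5}} = \sqrt{-4180 + \sqrt{-1 + 5}} = \sqrt{-4180 + \sqrt{4}} = \sqrt{-4180 + 2} = \sqrt{-4178} = i \sqrt{4178}$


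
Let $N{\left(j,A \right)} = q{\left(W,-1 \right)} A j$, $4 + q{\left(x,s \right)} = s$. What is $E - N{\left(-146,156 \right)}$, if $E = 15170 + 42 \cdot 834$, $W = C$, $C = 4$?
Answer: $-63682$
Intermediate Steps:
$W = 4$
$q{\left(x,s \right)} = -4 + s$
$N{\left(j,A \right)} = - 5 A j$ ($N{\left(j,A \right)} = \left(-4 - 1\right) A j = - 5 A j$)
$E = 50198$ ($E = 15170 + 35028 = 50198$)
$E - N{\left(-146,156 \right)} = 50198 - \left(-5\right) 156 \left(-146\right) = 50198 - 113880 = -63682$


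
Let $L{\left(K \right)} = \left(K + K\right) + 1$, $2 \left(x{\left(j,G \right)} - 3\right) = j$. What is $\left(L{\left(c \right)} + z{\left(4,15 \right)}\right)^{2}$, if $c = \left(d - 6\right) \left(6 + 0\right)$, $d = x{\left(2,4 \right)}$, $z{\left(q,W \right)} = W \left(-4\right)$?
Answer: $6889$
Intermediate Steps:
$z{\left(q,W \right)} = - 4 W$
$x{\left(j,G \right)} = 3 + \frac{j}{2}$
$d = 4$ ($d = 3 + \frac{1}{2} \cdot 2 = 3 + 1 = 4$)
$c = -12$ ($c = \left(4 - 6\right) \left(6 + 0\right) = \left(-2\right) 6 = -12$)
$L{\left(K \right)} = 1 + 2 K$ ($L{\left(K \right)} = 2 K + 1 = 1 + 2 K$)
$\left(L{\left(c \right)} + z{\left(4,15 \right)}\right)^{2} = \left(\left(1 + 2 \left(-12\right)\right) - 60\right)^{2} = \left(\left(1 - 24\right) - 60\right)^{2} = \left(-23 - 60\right)^{2} = \left(-83\right)^{2} = 6889$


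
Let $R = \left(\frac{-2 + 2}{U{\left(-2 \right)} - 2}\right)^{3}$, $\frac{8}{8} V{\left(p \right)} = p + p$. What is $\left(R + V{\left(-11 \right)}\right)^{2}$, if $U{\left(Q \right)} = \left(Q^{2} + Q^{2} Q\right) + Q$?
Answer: $484$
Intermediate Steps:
$V{\left(p \right)} = 2 p$ ($V{\left(p \right)} = p + p = 2 p$)
$U{\left(Q \right)} = Q + Q^{2} + Q^{3}$ ($U{\left(Q \right)} = \left(Q^{2} + Q^{3}\right) + Q = Q + Q^{2} + Q^{3}$)
$R = 0$ ($R = \left(\frac{-2 + 2}{- 2 \left(1 - 2 + \left(-2\right)^{2}\right) - 2}\right)^{3} = \left(\frac{0}{- 2 \left(1 - 2 + 4\right) - 2}\right)^{3} = \left(\frac{0}{\left(-2\right) 3 - 2}\right)^{3} = \left(\frac{0}{-6 - 2}\right)^{3} = \left(\frac{0}{-8}\right)^{3} = \left(0 \left(- \frac{1}{8}\right)\right)^{3} = 0^{3} = 0$)
$\left(R + V{\left(-11 \right)}\right)^{2} = \left(0 + 2 \left(-11\right)\right)^{2} = \left(0 - 22\right)^{2} = \left(-22\right)^{2} = 484$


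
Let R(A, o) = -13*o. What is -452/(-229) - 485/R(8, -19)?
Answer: 579/56563 ≈ 0.010236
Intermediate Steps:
-452/(-229) - 485/R(8, -19) = -452/(-229) - 485/((-13*(-19))) = -452*(-1/229) - 485/247 = 452/229 - 485*1/247 = 452/229 - 485/247 = 579/56563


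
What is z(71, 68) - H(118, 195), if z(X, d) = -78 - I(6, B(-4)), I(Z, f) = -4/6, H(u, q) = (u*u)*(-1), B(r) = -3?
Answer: 41540/3 ≈ 13847.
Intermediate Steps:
H(u, q) = -u**2 (H(u, q) = u**2*(-1) = -u**2)
I(Z, f) = -2/3 (I(Z, f) = -4*1/6 = -2/3)
z(X, d) = -232/3 (z(X, d) = -78 - 1*(-2/3) = -78 + 2/3 = -232/3)
z(71, 68) - H(118, 195) = -232/3 - (-1)*118**2 = -232/3 - (-1)*13924 = -232/3 - 1*(-13924) = -232/3 + 13924 = 41540/3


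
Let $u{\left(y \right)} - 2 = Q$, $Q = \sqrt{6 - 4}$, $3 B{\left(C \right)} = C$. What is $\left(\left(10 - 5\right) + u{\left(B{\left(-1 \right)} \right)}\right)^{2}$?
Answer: $\left(7 + \sqrt{2}\right)^{2} \approx 70.799$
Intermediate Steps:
$B{\left(C \right)} = \frac{C}{3}$
$Q = \sqrt{2} \approx 1.4142$
$u{\left(y \right)} = 2 + \sqrt{2}$
$\left(\left(10 - 5\right) + u{\left(B{\left(-1 \right)} \right)}\right)^{2} = \left(\left(10 - 5\right) + \left(2 + \sqrt{2}\right)\right)^{2} = \left(5 + \left(2 + \sqrt{2}\right)\right)^{2} = \left(7 + \sqrt{2}\right)^{2}$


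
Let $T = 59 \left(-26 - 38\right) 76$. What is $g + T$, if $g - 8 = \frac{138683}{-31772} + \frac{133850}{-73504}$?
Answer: $- \frac{83773830360327}{291921136} \approx -2.8697 \cdot 10^{5}$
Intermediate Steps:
$g = \frac{529564409}{291921136}$ ($g = 8 + \left(\frac{138683}{-31772} + \frac{133850}{-73504}\right) = 8 + \left(138683 \left(- \frac{1}{31772}\right) + 133850 \left(- \frac{1}{73504}\right)\right) = 8 - \frac{1805804679}{291921136} = \frac{529564409}{291921136} \approx 1.8141$)
$T = -286976$ ($T = 59 \left(-64\right) 76 = \left(-3776\right) 76 = -286976$)
$g + T = \frac{529564409}{291921136} - 286976 = - \frac{83773830360327}{291921136}$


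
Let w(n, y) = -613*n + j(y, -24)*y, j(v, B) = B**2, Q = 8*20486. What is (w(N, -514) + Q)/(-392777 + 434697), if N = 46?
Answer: -80187/20960 ≈ -3.8257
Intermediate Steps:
Q = 163888
w(n, y) = -613*n + 576*y (w(n, y) = -613*n + (-24)**2*y = -613*n + 576*y)
(w(N, -514) + Q)/(-392777 + 434697) = ((-613*46 + 576*(-514)) + 163888)/(-392777 + 434697) = ((-28198 - 296064) + 163888)/41920 = (-324262 + 163888)*(1/41920) = -160374*1/41920 = -80187/20960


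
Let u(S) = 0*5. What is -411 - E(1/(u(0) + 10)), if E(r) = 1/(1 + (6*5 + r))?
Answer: -127831/311 ≈ -411.03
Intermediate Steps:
u(S) = 0
E(r) = 1/(31 + r) (E(r) = 1/(1 + (30 + r)) = 1/(31 + r))
-411 - E(1/(u(0) + 10)) = -411 - 1/(31 + 1/(0 + 10)) = -411 - 1/(31 + 1/10) = -411 - 1/(31 + ⅒) = -411 - 1/311/10 = -411 - 1*10/311 = -411 - 10/311 = -127831/311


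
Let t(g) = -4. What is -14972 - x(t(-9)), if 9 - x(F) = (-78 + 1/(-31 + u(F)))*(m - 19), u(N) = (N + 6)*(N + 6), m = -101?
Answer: -50549/9 ≈ -5616.6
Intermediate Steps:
u(N) = (6 + N)**2 (u(N) = (6 + N)*(6 + N) = (6 + N)**2)
x(F) = -9351 + 120/(-31 + (6 + F)**2) (x(F) = 9 - (-78 + 1/(-31 + (6 + F)**2))*(-101 - 19) = 9 - (-78 + 1/(-31 + (6 + F)**2))*(-120) = 9 - (9360 - 120/(-31 + (6 + F)**2)) = 9 + (-9360 + 120/(-31 + (6 + F)**2)) = -9351 + 120/(-31 + (6 + F)**2))
-14972 - x(t(-9)) = -14972 - 3*(96667 - 3117*(6 - 4)**2)/(-31 + (6 - 4)**2) = -14972 - 3*(96667 - 3117*2**2)/(-31 + 2**2) = -14972 - 3*(96667 - 3117*4)/(-31 + 4) = -14972 - 3*(96667 - 12468)/(-27) = -14972 - 3*(-1)*84199/27 = -14972 - 1*(-84199/9) = -14972 + 84199/9 = -50549/9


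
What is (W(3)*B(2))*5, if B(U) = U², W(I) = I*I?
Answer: 180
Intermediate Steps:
W(I) = I²
(W(3)*B(2))*5 = (3²*2²)*5 = (9*4)*5 = 36*5 = 180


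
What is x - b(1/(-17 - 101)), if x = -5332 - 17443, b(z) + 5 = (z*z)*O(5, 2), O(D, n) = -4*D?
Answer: -79262365/3481 ≈ -22770.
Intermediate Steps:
b(z) = -5 - 20*z² (b(z) = -5 + (z*z)*(-4*5) = -5 + z²*(-20) = -5 - 20*z²)
x = -22775
x - b(1/(-17 - 101)) = -22775 - (-5 - 20/(-17 - 101)²) = -22775 - (-5 - 20*(1/(-118))²) = -22775 - (-5 - 20*(-1/118)²) = -22775 - (-5 - 20*1/13924) = -22775 - (-5 - 5/3481) = -22775 - 1*(-17410/3481) = -22775 + 17410/3481 = -79262365/3481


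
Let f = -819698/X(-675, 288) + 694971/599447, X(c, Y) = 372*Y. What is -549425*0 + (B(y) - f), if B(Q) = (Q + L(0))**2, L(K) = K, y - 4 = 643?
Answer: 433620519477569/1035844416 ≈ 4.1862e+5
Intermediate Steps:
y = 647 (y = 4 + 643 = 647)
B(Q) = Q**2 (B(Q) = (Q + 0)**2 = Q**2)
f = -6724340225/1035844416 (f = -819698/(372*288) + 694971/599447 = -819698/107136 + 694971*(1/599447) = -819698*1/107136 + 694971/599447 = -409849/53568 + 694971/599447 = -6724340225/1035844416 ≈ -6.4917)
-549425*0 + (B(y) - f) = -549425*0 + (647**2 - 1*(-6724340225/1035844416)) = 0 + (418609 + 6724340225/1035844416) = 0 + 433620519477569/1035844416 = 433620519477569/1035844416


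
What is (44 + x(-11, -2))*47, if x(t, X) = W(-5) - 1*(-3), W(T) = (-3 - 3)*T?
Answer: 3619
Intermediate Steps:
W(T) = -6*T
x(t, X) = 33 (x(t, X) = -6*(-5) - 1*(-3) = 30 + 3 = 33)
(44 + x(-11, -2))*47 = (44 + 33)*47 = 77*47 = 3619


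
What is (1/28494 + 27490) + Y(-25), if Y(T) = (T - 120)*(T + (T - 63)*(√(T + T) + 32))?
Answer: 12521260891/28494 + 63800*I*√2 ≈ 4.3944e+5 + 90227.0*I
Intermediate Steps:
Y(T) = (-120 + T)*(T + (-63 + T)*(32 + √2*√T)) (Y(T) = (-120 + T)*(T + (-63 + T)*(√(2*T) + 32)) = (-120 + T)*(T + (-63 + T)*(√2*√T + 32)) = (-120 + T)*(T + (-63 + T)*(32 + √2*√T)))
(1/28494 + 27490) + Y(-25) = (1/28494 + 27490) + (241920 - 5976*(-25) + 33*(-25)² + √2*(-25)^(5/2) - 183*√2*(-25)^(3/2) + 7560*√2*√(-25)) = (1/28494 + 27490) + (241920 + 149400 + 33*625 + √2*(3125*I) - 183*√2*(-125*I) + 7560*√2*(5*I)) = 783300061/28494 + (241920 + 149400 + 20625 + 3125*I*√2 + 22875*I*√2 + 37800*I*√2) = 783300061/28494 + (411945 + 63800*I*√2) = 12521260891/28494 + 63800*I*√2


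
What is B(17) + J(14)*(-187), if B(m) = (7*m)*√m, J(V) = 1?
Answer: -187 + 119*√17 ≈ 303.65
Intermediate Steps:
B(m) = 7*m^(3/2)
B(17) + J(14)*(-187) = 7*17^(3/2) + 1*(-187) = 7*(17*√17) - 187 = 119*√17 - 187 = -187 + 119*√17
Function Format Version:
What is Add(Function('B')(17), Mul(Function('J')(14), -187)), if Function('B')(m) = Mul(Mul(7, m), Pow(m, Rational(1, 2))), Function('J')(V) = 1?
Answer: Add(-187, Mul(119, Pow(17, Rational(1, 2)))) ≈ 303.65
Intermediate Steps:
Function('B')(m) = Mul(7, Pow(m, Rational(3, 2)))
Add(Function('B')(17), Mul(Function('J')(14), -187)) = Add(Mul(7, Pow(17, Rational(3, 2))), Mul(1, -187)) = Add(Mul(7, Mul(17, Pow(17, Rational(1, 2)))), -187) = Add(Mul(119, Pow(17, Rational(1, 2))), -187) = Add(-187, Mul(119, Pow(17, Rational(1, 2))))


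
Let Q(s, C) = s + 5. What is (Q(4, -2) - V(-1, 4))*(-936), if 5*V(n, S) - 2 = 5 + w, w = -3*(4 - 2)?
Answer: -41184/5 ≈ -8236.8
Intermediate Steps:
w = -6 (w = -3*2 = -6)
Q(s, C) = 5 + s
V(n, S) = ⅕ (V(n, S) = ⅖ + (5 - 6)/5 = ⅖ + (⅕)*(-1) = ⅖ - ⅕ = ⅕)
(Q(4, -2) - V(-1, 4))*(-936) = ((5 + 4) - 1*⅕)*(-936) = (9 - ⅕)*(-936) = (44/5)*(-936) = -41184/5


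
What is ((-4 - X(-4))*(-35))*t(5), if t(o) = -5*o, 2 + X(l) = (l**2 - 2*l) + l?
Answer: -19250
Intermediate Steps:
X(l) = -2 + l**2 - l (X(l) = -2 + ((l**2 - 2*l) + l) = -2 + (l**2 - l) = -2 + l**2 - l)
((-4 - X(-4))*(-35))*t(5) = ((-4 - (-2 + (-4)**2 - 1*(-4)))*(-35))*(-5*5) = ((-4 - (-2 + 16 + 4))*(-35))*(-25) = ((-4 - 1*18)*(-35))*(-25) = ((-4 - 18)*(-35))*(-25) = -22*(-35)*(-25) = 770*(-25) = -19250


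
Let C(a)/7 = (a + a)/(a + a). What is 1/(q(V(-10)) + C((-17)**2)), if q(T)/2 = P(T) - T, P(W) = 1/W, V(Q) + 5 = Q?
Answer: 15/553 ≈ 0.027125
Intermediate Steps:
V(Q) = -5 + Q
C(a) = 7 (C(a) = 7*((a + a)/(a + a)) = 7*((2*a)/((2*a))) = 7*((2*a)*(1/(2*a))) = 7*1 = 7)
q(T) = -2*T + 2/T (q(T) = 2*(1/T - T) = -2*T + 2/T)
1/(q(V(-10)) + C((-17)**2)) = 1/((-2*(-5 - 10) + 2/(-5 - 10)) + 7) = 1/((-2*(-15) + 2/(-15)) + 7) = 1/((30 + 2*(-1/15)) + 7) = 1/((30 - 2/15) + 7) = 1/(448/15 + 7) = 1/(553/15) = 15/553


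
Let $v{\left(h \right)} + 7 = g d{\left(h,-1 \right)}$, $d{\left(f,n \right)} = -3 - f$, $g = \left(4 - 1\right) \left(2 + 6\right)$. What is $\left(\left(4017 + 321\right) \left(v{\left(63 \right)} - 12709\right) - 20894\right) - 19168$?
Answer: $-62073462$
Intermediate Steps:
$g = 24$ ($g = 3 \cdot 8 = 24$)
$v{\left(h \right)} = -79 - 24 h$ ($v{\left(h \right)} = -7 + 24 \left(-3 - h\right) = -7 - \left(72 + 24 h\right) = -79 - 24 h$)
$\left(\left(4017 + 321\right) \left(v{\left(63 \right)} - 12709\right) - 20894\right) - 19168 = \left(\left(4017 + 321\right) \left(\left(-79 - 1512\right) - 12709\right) - 20894\right) - 19168 = \left(4338 \left(\left(-79 - 1512\right) - 12709\right) - 20894\right) - 19168 = \left(4338 \left(-1591 - 12709\right) - 20894\right) - 19168 = \left(4338 \left(-14300\right) - 20894\right) - 19168 = \left(-62033400 - 20894\right) - 19168 = -62054294 - 19168 = -62073462$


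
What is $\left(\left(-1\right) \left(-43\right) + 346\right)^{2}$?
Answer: $151321$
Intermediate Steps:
$\left(\left(-1\right) \left(-43\right) + 346\right)^{2} = \left(43 + 346\right)^{2} = 389^{2} = 151321$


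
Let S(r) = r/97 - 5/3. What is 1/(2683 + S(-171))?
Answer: 291/779755 ≈ 0.00037319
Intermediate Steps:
S(r) = -5/3 + r/97 (S(r) = r*(1/97) - 5*⅓ = r/97 - 5/3 = -5/3 + r/97)
1/(2683 + S(-171)) = 1/(2683 + (-5/3 + (1/97)*(-171))) = 1/(2683 + (-5/3 - 171/97)) = 1/(2683 - 998/291) = 1/(779755/291) = 291/779755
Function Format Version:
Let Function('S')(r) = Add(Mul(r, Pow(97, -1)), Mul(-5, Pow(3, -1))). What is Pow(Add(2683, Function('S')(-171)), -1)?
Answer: Rational(291, 779755) ≈ 0.00037319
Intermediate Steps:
Function('S')(r) = Add(Rational(-5, 3), Mul(Rational(1, 97), r)) (Function('S')(r) = Add(Mul(r, Rational(1, 97)), Mul(-5, Rational(1, 3))) = Add(Mul(Rational(1, 97), r), Rational(-5, 3)) = Add(Rational(-5, 3), Mul(Rational(1, 97), r)))
Pow(Add(2683, Function('S')(-171)), -1) = Pow(Add(2683, Add(Rational(-5, 3), Mul(Rational(1, 97), -171))), -1) = Pow(Add(2683, Add(Rational(-5, 3), Rational(-171, 97))), -1) = Pow(Add(2683, Rational(-998, 291)), -1) = Pow(Rational(779755, 291), -1) = Rational(291, 779755)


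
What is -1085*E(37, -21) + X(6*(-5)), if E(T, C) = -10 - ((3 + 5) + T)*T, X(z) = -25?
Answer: 1817350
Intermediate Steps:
E(T, C) = -10 - T*(8 + T) (E(T, C) = -10 - (8 + T)*T = -10 - T*(8 + T))
-1085*E(37, -21) + X(6*(-5)) = -1085*(-10 - 1*37² - 8*37) - 25 = -1085*(-10 - 1*1369 - 296) - 25 = -1085*(-10 - 1369 - 296) - 25 = -1085*(-1675) - 25 = 1817375 - 25 = 1817350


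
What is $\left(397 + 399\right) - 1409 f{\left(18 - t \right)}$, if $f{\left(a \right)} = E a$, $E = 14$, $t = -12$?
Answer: $-590984$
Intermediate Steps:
$f{\left(a \right)} = 14 a$
$\left(397 + 399\right) - 1409 f{\left(18 - t \right)} = \left(397 + 399\right) - 1409 \cdot 14 \left(18 - -12\right) = 796 - 1409 \cdot 14 \left(18 + 12\right) = 796 - 1409 \cdot 14 \cdot 30 = 796 - 591780 = -590984$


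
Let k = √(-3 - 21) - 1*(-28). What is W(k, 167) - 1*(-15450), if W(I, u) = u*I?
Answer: 20126 + 334*I*√6 ≈ 20126.0 + 818.13*I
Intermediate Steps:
k = 28 + 2*I*√6 (k = √(-24) + 28 = 2*I*√6 + 28 = 28 + 2*I*√6 ≈ 28.0 + 4.899*I)
W(I, u) = I*u
W(k, 167) - 1*(-15450) = (28 + 2*I*√6)*167 - 1*(-15450) = (4676 + 334*I*√6) + 15450 = 20126 + 334*I*√6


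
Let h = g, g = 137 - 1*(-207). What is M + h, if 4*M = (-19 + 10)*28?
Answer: 281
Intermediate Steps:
g = 344 (g = 137 + 207 = 344)
h = 344
M = -63 (M = ((-19 + 10)*28)/4 = (-9*28)/4 = (1/4)*(-252) = -63)
M + h = -63 + 344 = 281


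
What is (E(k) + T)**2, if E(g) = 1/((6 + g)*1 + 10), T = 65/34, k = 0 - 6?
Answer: 29241/7225 ≈ 4.0472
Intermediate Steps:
k = -6
T = 65/34 (T = 65*(1/34) = 65/34 ≈ 1.9118)
E(g) = 1/(16 + g) (E(g) = 1/((6 + g) + 10) = 1/(16 + g))
(E(k) + T)**2 = (1/(16 - 6) + 65/34)**2 = (1/10 + 65/34)**2 = (171/85)**2 = 29241/7225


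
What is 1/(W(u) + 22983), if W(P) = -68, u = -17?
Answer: 1/22915 ≈ 4.3640e-5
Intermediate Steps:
1/(W(u) + 22983) = 1/(-68 + 22983) = 1/22915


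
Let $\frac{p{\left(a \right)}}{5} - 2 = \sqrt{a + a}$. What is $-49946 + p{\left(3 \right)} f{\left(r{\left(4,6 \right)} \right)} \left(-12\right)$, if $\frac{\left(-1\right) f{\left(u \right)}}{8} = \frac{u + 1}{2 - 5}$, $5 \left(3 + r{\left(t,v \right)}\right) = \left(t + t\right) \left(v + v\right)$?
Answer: $-55450 - 2752 \sqrt{6} \approx -62191.0$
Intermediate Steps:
$r{\left(t,v \right)} = -3 + \frac{4 t v}{5}$ ($r{\left(t,v \right)} = -3 + \frac{\left(t + t\right) \left(v + v\right)}{5} = -3 + \frac{2 t 2 v}{5} = -3 + \frac{4 t v}{5}$)
$p{\left(a \right)} = 10 + 5 \sqrt{2} \sqrt{a}$ ($p{\left(a \right)} = 10 + 5 \sqrt{a + a} = 10 + 5 \sqrt{2 a} = 10 + 5 \sqrt{2} \sqrt{a}$)
$f{\left(u \right)} = \frac{8}{3} + \frac{8 u}{3}$ ($f{\left(u \right)} = - 8 \frac{u + 1}{2 - 5} = - 8 \frac{1 + u}{-3} = - 8 \left(1 + u\right) \left(- \frac{1}{3}\right) = - 8 \left(- \frac{1}{3} - \frac{u}{3}\right) = \frac{8}{3} + \frac{8 u}{3}$)
$-49946 + p{\left(3 \right)} f{\left(r{\left(4,6 \right)} \right)} \left(-12\right) = -49946 + \left(10 + 5 \sqrt{2} \sqrt{3}\right) \left(\frac{8}{3} + \frac{8 \left(-3 + \frac{4}{5} \cdot 4 \cdot 6\right)}{3}\right) \left(-12\right) = -49946 + \left(10 + 5 \sqrt{6}\right) \left(\frac{8}{3} + \frac{8 \left(-3 + \frac{96}{5}\right)}{3}\right) \left(-12\right) = -49946 + \left(10 + 5 \sqrt{6}\right) \left(\frac{8}{3} + \frac{8}{3} \cdot \frac{81}{5}\right) \left(-12\right) = -49946 + \left(10 + 5 \sqrt{6}\right) \left(\frac{8}{3} + \frac{216}{5}\right) \left(-12\right) = -49946 + \left(10 + 5 \sqrt{6}\right) \frac{688}{15} \left(-12\right) = -49946 + \left(\frac{1376}{3} + \frac{688 \sqrt{6}}{3}\right) \left(-12\right) = -49946 - \left(5504 + 2752 \sqrt{6}\right) = -55450 - 2752 \sqrt{6}$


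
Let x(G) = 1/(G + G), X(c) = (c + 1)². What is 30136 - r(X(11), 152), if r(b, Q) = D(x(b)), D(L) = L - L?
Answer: 30136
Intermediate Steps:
X(c) = (1 + c)²
x(G) = 1/(2*G)
D(L) = 0
r(b, Q) = 0
30136 - r(X(11), 152) = 30136 - 1*0 = 30136 + 0 = 30136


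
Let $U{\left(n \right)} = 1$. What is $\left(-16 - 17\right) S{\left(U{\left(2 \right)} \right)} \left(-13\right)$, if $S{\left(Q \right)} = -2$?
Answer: $-858$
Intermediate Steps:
$\left(-16 - 17\right) S{\left(U{\left(2 \right)} \right)} \left(-13\right) = \left(-16 - 17\right) \left(-2\right) \left(-13\right) = \left(-33\right) \left(-2\right) \left(-13\right) = 66 \left(-13\right) = -858$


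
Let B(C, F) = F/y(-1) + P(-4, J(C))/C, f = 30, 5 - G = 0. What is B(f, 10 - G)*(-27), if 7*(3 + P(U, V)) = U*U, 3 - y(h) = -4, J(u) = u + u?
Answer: -261/14 ≈ -18.643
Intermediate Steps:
G = 5 (G = 5 - 1*0 = 5 + 0 = 5)
J(u) = 2*u
y(h) = 7 (y(h) = 3 - 1*(-4) = 3 + 4 = 7)
P(U, V) = -3 + U**2/7 (P(U, V) = -3 + (U*U)/7 = -3 + U**2/7)
B(C, F) = -5/(7*C) + F/7 (B(C, F) = F/7 + (-3 + (1/7)*(-4)**2)/C = F*(1/7) + (-3 + (1/7)*16)/C = F/7 + (-3 + 16/7)/C = F/7 - 5/(7*C) = -5/(7*C) + F/7)
B(f, 10 - G)*(-27) = ((1/7)*(-5 + 30*(10 - 1*5))/30)*(-27) = ((1/7)*(1/30)*(-5 + 30*(10 - 5)))*(-27) = ((1/7)*(1/30)*(-5 + 30*5))*(-27) = ((1/7)*(1/30)*(-5 + 150))*(-27) = ((1/7)*(1/30)*145)*(-27) = (29/42)*(-27) = -261/14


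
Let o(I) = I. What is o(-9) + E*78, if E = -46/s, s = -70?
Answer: 1479/35 ≈ 42.257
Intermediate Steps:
E = 23/35 (E = -46/(-70) = -46*(-1/70) = 23/35 ≈ 0.65714)
o(-9) + E*78 = -9 + (23/35)*78 = -9 + 1794/35 = 1479/35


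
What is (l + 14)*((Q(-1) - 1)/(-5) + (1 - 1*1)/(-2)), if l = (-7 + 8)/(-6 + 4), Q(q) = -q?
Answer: 0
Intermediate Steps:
l = -½ (l = 1/(-2) = 1*(-½) = -½ ≈ -0.50000)
(l + 14)*((Q(-1) - 1)/(-5) + (1 - 1*1)/(-2)) = (-½ + 14)*((-1*(-1) - 1)/(-5) + (1 - 1*1)/(-2)) = 27*((1 - 1)*(-⅕) + (1 - 1)*(-½))/2 = 27*(0*(-⅕) + 0*(-½))/2 = 27*(0 + 0)/2 = (27/2)*0 = 0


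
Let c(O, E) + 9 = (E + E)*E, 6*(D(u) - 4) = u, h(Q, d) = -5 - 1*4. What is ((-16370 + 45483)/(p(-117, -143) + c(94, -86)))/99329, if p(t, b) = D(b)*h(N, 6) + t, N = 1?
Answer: 58226/2948978681 ≈ 1.9744e-5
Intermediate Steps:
h(Q, d) = -9 (h(Q, d) = -5 - 4 = -9)
D(u) = 4 + u/6
c(O, E) = -9 + 2*E² (c(O, E) = -9 + (E + E)*E = -9 + (2*E)*E = -9 + 2*E²)
p(t, b) = -36 + t - 3*b/2 (p(t, b) = (4 + b/6)*(-9) + t = (-36 - 3*b/2) + t = -36 + t - 3*b/2)
((-16370 + 45483)/(p(-117, -143) + c(94, -86)))/99329 = ((-16370 + 45483)/((-36 - 117 - 3/2*(-143)) + (-9 + 2*(-86)²)))/99329 = (29113/((-36 - 117 + 429/2) + (-9 + 2*7396)))*(1/99329) = (29113/(123/2 + (-9 + 14792)))*(1/99329) = (29113/(123/2 + 14783))*(1/99329) = (29113/(29689/2))*(1/99329) = (29113*(2/29689))*(1/99329) = (58226/29689)*(1/99329) = 58226/2948978681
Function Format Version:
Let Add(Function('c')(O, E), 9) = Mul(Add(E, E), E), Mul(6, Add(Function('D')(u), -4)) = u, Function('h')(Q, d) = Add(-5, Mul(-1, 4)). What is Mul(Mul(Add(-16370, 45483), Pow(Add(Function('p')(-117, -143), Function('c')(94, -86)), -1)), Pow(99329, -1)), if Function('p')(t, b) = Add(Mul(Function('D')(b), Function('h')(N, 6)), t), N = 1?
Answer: Rational(58226, 2948978681) ≈ 1.9744e-5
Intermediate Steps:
Function('h')(Q, d) = -9 (Function('h')(Q, d) = Add(-5, -4) = -9)
Function('D')(u) = Add(4, Mul(Rational(1, 6), u))
Function('c')(O, E) = Add(-9, Mul(2, Pow(E, 2))) (Function('c')(O, E) = Add(-9, Mul(Add(E, E), E)) = Add(-9, Mul(Mul(2, E), E)) = Add(-9, Mul(2, Pow(E, 2))))
Function('p')(t, b) = Add(-36, t, Mul(Rational(-3, 2), b)) (Function('p')(t, b) = Add(Mul(Add(4, Mul(Rational(1, 6), b)), -9), t) = Add(Add(-36, Mul(Rational(-3, 2), b)), t) = Add(-36, t, Mul(Rational(-3, 2), b)))
Mul(Mul(Add(-16370, 45483), Pow(Add(Function('p')(-117, -143), Function('c')(94, -86)), -1)), Pow(99329, -1)) = Mul(Mul(Add(-16370, 45483), Pow(Add(Add(-36, -117, Mul(Rational(-3, 2), -143)), Add(-9, Mul(2, Pow(-86, 2)))), -1)), Pow(99329, -1)) = Mul(Mul(29113, Pow(Add(Add(-36, -117, Rational(429, 2)), Add(-9, Mul(2, 7396))), -1)), Rational(1, 99329)) = Mul(Mul(29113, Pow(Add(Rational(123, 2), Add(-9, 14792)), -1)), Rational(1, 99329)) = Mul(Mul(29113, Pow(Add(Rational(123, 2), 14783), -1)), Rational(1, 99329)) = Mul(Mul(29113, Pow(Rational(29689, 2), -1)), Rational(1, 99329)) = Mul(Mul(29113, Rational(2, 29689)), Rational(1, 99329)) = Mul(Rational(58226, 29689), Rational(1, 99329)) = Rational(58226, 2948978681)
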